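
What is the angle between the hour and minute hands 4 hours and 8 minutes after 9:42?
First find the time 4 hours and 8 minutes after 9:42.
Total minutes: 9 x 60 + 42 + 4 x 60 + 8 = 830.
830 mod 720 = 110 minutes = 1:50.
Now compute the angle at 1:50:
Hour hand: 1 x 30 + 50 x 0.5 = 55 degrees
Minute hand: 50 x 6 = 300 degrees
Difference: |55 - 300| = 245 degrees
Smaller angle: 360 - 245 = 115 degrees

Final answer: 115 degrees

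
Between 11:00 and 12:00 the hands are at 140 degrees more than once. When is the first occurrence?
At t minutes past 11:00, the hour hand is at 30 x 11 + 0.5t degrees and the minute hand is at 6t degrees.
The smaller angle between them is 140 degrees when |30H - 5.5t| = 140 or |30H - 5.5t| = 220.
With H = 11, solve 30 x 11 - 5.5t = +/- target for each target:
  t = (30 x 11 - 140) / 5.5 = 34.55
  t = (30 x 11 + 140) / 5.5 = 85.45 (outside (0, 60))
  t = (30 x 11 - 220) / 5.5 = 20
  t = (30 x 11 + 220) / 5.5 = 100 (outside (0, 60))
Valid solutions in (0, 60): {20, 34.55} minutes.
The first occurrence is t = 20 minutes.
The hands form a 140-degree angle at 20 minutes past 11:00.

Final answer: 20 minutes past 11:00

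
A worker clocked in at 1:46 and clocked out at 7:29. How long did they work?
From 1:46 to 7:29:
(7 x 60 + 29) - (1 x 60 + 46) = 449 - 106 = 343 minutes
= 5 hours and 43 minutes

Final answer: 5 hours and 43 minutes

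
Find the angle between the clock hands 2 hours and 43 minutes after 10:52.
First find the time 2 hours and 43 minutes after 10:52.
Total minutes: 10 x 60 + 52 + 2 x 60 + 43 = 815.
815 mod 720 = 95 minutes = 1:35.
Now compute the angle at 1:35:
Hour hand: 1 x 30 + 35 x 0.5 = 47.5 degrees
Minute hand: 35 x 6 = 210 degrees
Difference: |47.5 - 210| = 162.5 degrees
The angle is 162.5 degrees

Final answer: 162.5 degrees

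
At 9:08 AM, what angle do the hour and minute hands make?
Hour hand position: 9 x 30 + 8 x 0.5 = 274 degrees
Minute hand position: 8 x 6 = 48 degrees
Difference: |274 - 48| = 226 degrees
Since 226 > 180, the smaller angle is 360 - 226 = 134 degrees

Final answer: 134 degrees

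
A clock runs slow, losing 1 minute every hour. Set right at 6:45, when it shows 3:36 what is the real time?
For every 60 true minutes, the faulty clock advances 59 minutes, so 1 faulty-clock minute corresponds to 60/59 true minutes.
From 6:45 to 3:36 on the faulty dial is 531 minutes.
True elapsed: 531 x 60/59 = 540 minutes = 9 hours.
True time: 6:45 + 9 hours = 3:45.

Final answer: 3:45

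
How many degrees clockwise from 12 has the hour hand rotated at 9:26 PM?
The hour hand moves 30 degrees per hour and 0.5 degrees per minute.
At 9:26: (9) x 30 + 26 x 0.5 = 270 + 13 = 283 degrees

Final answer: 283 degrees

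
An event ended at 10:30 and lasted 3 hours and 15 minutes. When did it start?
Starting time: 10:30 = 630 total minutes past 12:00
Subtracting: 3 hours and 15 minutes = 195 minutes
630 - 195 = 435 minutes
= 7 hours and 15 minutes past 12:00 = 7:15

Final answer: 7:15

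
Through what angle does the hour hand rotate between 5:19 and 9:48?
The hour hand moves 0.5 degrees per minute.
Time elapsed: 9:48 - 5:19 = 269 minutes
Angular displacement: 269 x 0.5 = 134.5 degrees

Final answer: 134.5 degrees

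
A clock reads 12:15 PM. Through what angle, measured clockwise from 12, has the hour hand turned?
The hour hand moves 30 degrees per hour and 0.5 degrees per minute.
At 12:15: (0) x 30 + 15 x 0.5 = 0 + 7.5 = 7.5 degrees

Final answer: 7.5 degrees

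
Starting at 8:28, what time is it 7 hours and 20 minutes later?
Starting time: 8:28
Adding 20 minutes to 28 minutes: 28 + 20 = 48 minutes
Adding 7 hours: 8 + 7 = 15 - 12 = 3
Final time: 3:48

Final answer: 3:48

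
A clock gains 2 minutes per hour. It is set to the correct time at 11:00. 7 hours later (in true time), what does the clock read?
For every 60 true minutes, the faulty clock advances 60 + 2 = 62 minutes.
True elapsed: 7 hours = 420 minutes.
Faulty clock advances: 420 x 62/60 = 434 minutes (drift: 14 minutes ahead).
Shown time: 11:00 + 434 minutes = 6:14.

Final answer: 6:14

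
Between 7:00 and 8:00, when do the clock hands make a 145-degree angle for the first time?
At t minutes past 7:00, the hour hand is at 30 x 7 + 0.5t degrees and the minute hand is at 6t degrees.
The smaller angle between them is 145 degrees when |30H - 5.5t| = 145 or |30H - 5.5t| = 215.
With H = 7, solve 30 x 7 - 5.5t = +/- target for each target:
  t = (30 x 7 - 145) / 5.5 = 11.82
  t = (30 x 7 + 145) / 5.5 = 64.55 (outside (0, 60))
  t = (30 x 7 - 215) / 5.5 = -0.91 (outside (0, 60))
  t = (30 x 7 + 215) / 5.5 = 77.27 (outside (0, 60))
Valid solutions in (0, 60): {11.82} minutes.
The first occurrence is t = 11.82 minutes.
The hands form a 145-degree angle at 11.82 minutes past 7:00.

Final answer: 11.82 minutes past 7:00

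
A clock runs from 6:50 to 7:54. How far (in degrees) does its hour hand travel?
The hour hand moves 0.5 degrees per minute.
Time elapsed: 7:54 - 6:50 = 64 minutes
Angular displacement: 64 x 0.5 = 32 degrees

Final answer: 32 degrees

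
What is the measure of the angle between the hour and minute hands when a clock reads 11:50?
Hour hand position: 11 x 30 + 50 x 0.5 = 355 degrees
Minute hand position: 50 x 6 = 300 degrees
Difference: |355 - 300| = 55 degrees
The angle between the hands is 55 degrees

Final answer: 55 degrees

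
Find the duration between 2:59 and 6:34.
From 2:59 to 6:34:
(6 x 60 + 34) - (2 x 60 + 59) = 394 - 179 = 215 minutes
= 3 hours and 35 minutes

Final answer: 3 hours and 35 minutes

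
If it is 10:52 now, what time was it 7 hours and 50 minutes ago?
Starting time: 10:52 = 652 total minutes past 12:00
Subtracting: 7 hours and 50 minutes = 470 minutes
652 - 470 = 182 minutes
= 3 hours and 2 minutes past 12:00 = 3:02

Final answer: 3:02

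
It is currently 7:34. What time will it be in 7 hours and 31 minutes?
Starting time: 7:34
Adding 31 minutes to 34 minutes: 34 + 31 = 65 minutes = 1 hour and 5 minutes
Adding 7 hours: 7 + 7 + 1 (carry) = 15 - 12 = 3
Final time: 3:05

Final answer: 3:05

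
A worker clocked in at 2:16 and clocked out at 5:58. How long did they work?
From 2:16 to 5:58:
(5 x 60 + 58) - (2 x 60 + 16) = 358 - 136 = 222 minutes
= 3 hours and 42 minutes

Final answer: 3 hours and 42 minutes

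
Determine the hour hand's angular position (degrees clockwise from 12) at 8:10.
The hour hand moves 30 degrees per hour and 0.5 degrees per minute.
At 8:10: (8) x 30 + 10 x 0.5 = 240 + 5 = 245 degrees

Final answer: 245 degrees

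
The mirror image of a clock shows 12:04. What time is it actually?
Reflection across the vertical (12-6) axis maps a hand at angle A degrees to (360 - A) degrees, which sends a reading of T minutes past 12:00 to (720 - T) minutes past 12:00.
Mirror reads 12:04 = 4 minutes past 12:00.
Actual time: (720 - 4) mod 720 = 716 minutes = 11:56.

Final answer: 11:56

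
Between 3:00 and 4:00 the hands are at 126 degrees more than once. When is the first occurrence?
At t minutes past 3:00, the hour hand is at 30 x 3 + 0.5t degrees and the minute hand is at 6t degrees.
The smaller angle between them is 126 degrees when |30H - 5.5t| = 126 or |30H - 5.5t| = 234.
With H = 3, solve 30 x 3 - 5.5t = +/- target for each target:
  t = (30 x 3 - 126) / 5.5 = -6.55 (outside (0, 60))
  t = (30 x 3 + 126) / 5.5 = 39.27
  t = (30 x 3 - 234) / 5.5 = -26.18 (outside (0, 60))
  t = (30 x 3 + 234) / 5.5 = 58.91
Valid solutions in (0, 60): {39.27, 58.91} minutes.
The first occurrence is t = 39.27 minutes.
The hands form a 126-degree angle at 39.27 minutes past 3:00.

Final answer: 39.27 minutes past 3:00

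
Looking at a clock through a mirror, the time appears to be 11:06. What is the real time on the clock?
Reflection across the vertical (12-6) axis maps a hand at angle A degrees to (360 - A) degrees, which sends a reading of T minutes past 12:00 to (720 - T) minutes past 12:00.
Mirror reads 11:06 = 666 minutes past 12:00.
Actual time: (720 - 666) mod 720 = 54 minutes = 12:54.

Final answer: 12:54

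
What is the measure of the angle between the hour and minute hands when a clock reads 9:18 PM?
Hour hand position: 9 x 30 + 18 x 0.5 = 279 degrees
Minute hand position: 18 x 6 = 108 degrees
Difference: |279 - 108| = 171 degrees
The angle between the hands is 171 degrees

Final answer: 171 degrees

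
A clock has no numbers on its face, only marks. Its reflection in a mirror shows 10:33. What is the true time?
Reflection across the vertical (12-6) axis maps a hand at angle A degrees to (360 - A) degrees, which sends a reading of T minutes past 12:00 to (720 - T) minutes past 12:00.
Mirror reads 10:33 = 633 minutes past 12:00.
Actual time: (720 - 633) mod 720 = 87 minutes = 1:27.

Final answer: 1:27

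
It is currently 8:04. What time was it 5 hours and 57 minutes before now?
Starting time: 8:04 = 484 total minutes past 12:00
Subtracting: 5 hours and 57 minutes = 357 minutes
484 - 357 = 127 minutes
= 2 hours and 7 minutes past 12:00 = 2:07

Final answer: 2:07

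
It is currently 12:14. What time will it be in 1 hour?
Starting time: 12:14
Adding 0 minutes to 14 minutes: 14 + 0 = 14 minutes
Adding 1 hour: 12 + 1 = 13 - 12 = 1
Final time: 1:14

Final answer: 1:14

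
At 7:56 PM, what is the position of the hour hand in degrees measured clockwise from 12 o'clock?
The hour hand moves 30 degrees per hour and 0.5 degrees per minute.
At 7:56: (7) x 30 + 56 x 0.5 = 210 + 28 = 238 degrees

Final answer: 238 degrees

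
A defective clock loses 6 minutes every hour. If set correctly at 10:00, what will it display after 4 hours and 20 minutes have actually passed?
For every 60 true minutes, the faulty clock advances 60 - 6 = 54 minutes.
True elapsed: 4 hours and 20 minutes = 260 minutes.
Faulty clock advances: 260 x 54/60 = 234 minutes (drift: 26 minutes behind).
Shown time: 10:00 + 234 minutes = 1:54.

Final answer: 1:54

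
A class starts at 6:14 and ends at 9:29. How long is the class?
From 6:14 to 9:29:
(9 x 60 + 29) - (6 x 60 + 14) = 569 - 374 = 195 minutes
= 3 hours and 15 minutes

Final answer: 3 hours and 15 minutes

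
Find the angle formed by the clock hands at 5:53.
Hour hand position: 5 x 30 + 53 x 0.5 = 176.5 degrees
Minute hand position: 53 x 6 = 318 degrees
Difference: |176.5 - 318| = 141.5 degrees
The angle between the hands is 141.5 degrees

Final answer: 141.5 degrees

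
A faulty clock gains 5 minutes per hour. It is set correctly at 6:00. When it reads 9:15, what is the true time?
For every 60 true minutes, the faulty clock advances 65 minutes, so 1 faulty-clock minute corresponds to 60/65 true minutes.
From 6:00 to 9:15 on the faulty dial is 195 minutes.
True elapsed: 195 x 60/65 = 180 minutes = 3 hours.
True time: 6:00 + 3 hours = 9:00.

Final answer: 9:00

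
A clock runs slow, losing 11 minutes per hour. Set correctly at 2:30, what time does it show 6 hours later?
For every 60 true minutes, the faulty clock advances 60 - 11 = 49 minutes.
True elapsed: 6 hours = 360 minutes.
Faulty clock advances: 360 x 49/60 = 294 minutes (drift: 66 minutes behind).
Shown time: 2:30 + 294 minutes = 7:24.

Final answer: 7:24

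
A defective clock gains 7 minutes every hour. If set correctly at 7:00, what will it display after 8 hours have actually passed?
For every 60 true minutes, the faulty clock advances 60 + 7 = 67 minutes.
True elapsed: 8 hours = 480 minutes.
Faulty clock advances: 480 x 67/60 = 536 minutes (drift: 56 minutes ahead).
Shown time: 7:00 + 536 minutes = 3:56.

Final answer: 3:56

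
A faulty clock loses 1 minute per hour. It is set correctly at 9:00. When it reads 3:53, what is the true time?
For every 60 true minutes, the faulty clock advances 59 minutes, so 1 faulty-clock minute corresponds to 60/59 true minutes.
From 9:00 to 3:53 on the faulty dial is 413 minutes.
True elapsed: 413 x 60/59 = 420 minutes = 7 hours.
True time: 9:00 + 7 hours = 4:00.

Final answer: 4:00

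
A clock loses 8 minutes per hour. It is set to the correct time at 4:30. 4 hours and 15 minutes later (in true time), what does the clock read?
For every 60 true minutes, the faulty clock advances 60 - 8 = 52 minutes.
True elapsed: 4 hours and 15 minutes = 255 minutes.
Faulty clock advances: 255 x 52/60 = 221 minutes (drift: 34 minutes behind).
Shown time: 4:30 + 221 minutes = 8:11.

Final answer: 8:11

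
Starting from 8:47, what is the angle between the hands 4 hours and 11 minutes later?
First find the time 4 hours and 11 minutes after 8:47.
Total minutes: 8 x 60 + 47 + 4 x 60 + 11 = 778.
778 mod 720 = 58 minutes = 12:58.
Now compute the angle at 12:58:
Hour hand: 0 x 30 + 58 x 0.5 = 29 degrees
Minute hand: 58 x 6 = 348 degrees
Difference: |29 - 348| = 319 degrees
Smaller angle: 360 - 319 = 41 degrees

Final answer: 41 degrees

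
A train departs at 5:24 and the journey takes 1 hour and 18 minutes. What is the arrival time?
Starting time: 5:24
Adding 18 minutes to 24 minutes: 24 + 18 = 42 minutes
Adding 1 hour: 5 + 1 = 6
Final time: 6:42

Final answer: 6:42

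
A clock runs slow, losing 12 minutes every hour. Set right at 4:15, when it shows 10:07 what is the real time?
For every 60 true minutes, the faulty clock advances 48 minutes, so 1 faulty-clock minute corresponds to 60/48 true minutes.
From 4:15 to 10:07 on the faulty dial is 352 minutes.
True elapsed: 352 x 60/48 = 440 minutes = 7 hours and 20 minutes.
True time: 4:15 + 7 hours and 20 minutes = 11:35.

Final answer: 11:35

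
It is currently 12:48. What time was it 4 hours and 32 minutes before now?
Starting time: 12:48 = 48 total minutes past 12:00
Subtracting: 4 hours and 32 minutes = 272 minutes
48 - 272 = -224 (negative, add 12 hours = 720) = 496 minutes
= 8 hours and 16 minutes past 12:00 = 8:16

Final answer: 8:16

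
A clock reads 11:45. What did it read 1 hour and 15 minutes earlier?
Starting time: 11:45 = 705 total minutes past 12:00
Subtracting: 1 hour and 15 minutes = 75 minutes
705 - 75 = 630 minutes
= 10 hours and 30 minutes past 12:00 = 10:30

Final answer: 10:30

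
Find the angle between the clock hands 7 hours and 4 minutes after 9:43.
First find the time 7 hours and 4 minutes after 9:43.
Total minutes: 9 x 60 + 43 + 7 x 60 + 4 = 1007.
1007 mod 720 = 287 minutes = 4:47.
Now compute the angle at 4:47:
Hour hand: 4 x 30 + 47 x 0.5 = 143.5 degrees
Minute hand: 47 x 6 = 282 degrees
Difference: |143.5 - 282| = 138.5 degrees
The angle is 138.5 degrees

Final answer: 138.5 degrees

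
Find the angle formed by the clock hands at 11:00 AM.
Hour hand position: 11 x 30 + 0 x 0.5 = 330 degrees
Minute hand position: 0 x 6 = 0 degrees
Difference: |330 - 0| = 330 degrees
Since 330 > 180, the smaller angle is 360 - 330 = 30 degrees

Final answer: 30 degrees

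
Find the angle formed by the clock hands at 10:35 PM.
Hour hand position: 10 x 30 + 35 x 0.5 = 317.5 degrees
Minute hand position: 35 x 6 = 210 degrees
Difference: |317.5 - 210| = 107.5 degrees
The angle between the hands is 107.5 degrees

Final answer: 107.5 degrees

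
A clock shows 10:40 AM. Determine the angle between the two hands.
Hour hand position: 10 x 30 + 40 x 0.5 = 320 degrees
Minute hand position: 40 x 6 = 240 degrees
Difference: |320 - 240| = 80 degrees
The angle between the hands is 80 degrees

Final answer: 80 degrees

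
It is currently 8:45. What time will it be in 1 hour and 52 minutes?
Starting time: 8:45
Adding 52 minutes to 45 minutes: 45 + 52 = 97 minutes = 1 hour and 37 minutes
Adding 1 hour: 8 + 1 + 1 (carry) = 10
Final time: 10:37

Final answer: 10:37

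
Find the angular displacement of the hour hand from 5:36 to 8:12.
The hour hand moves 0.5 degrees per minute.
Time elapsed: 8:12 - 5:36 = 156 minutes
Angular displacement: 156 x 0.5 = 78 degrees

Final answer: 78 degrees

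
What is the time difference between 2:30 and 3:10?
From 2:30 to 3:10:
(3 x 60 + 10) - (2 x 60 + 30) = 190 - 150 = 40 minutes
= 40 minutes

Final answer: 40 minutes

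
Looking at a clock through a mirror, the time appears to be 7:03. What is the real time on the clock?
Reflection across the vertical (12-6) axis maps a hand at angle A degrees to (360 - A) degrees, which sends a reading of T minutes past 12:00 to (720 - T) minutes past 12:00.
Mirror reads 7:03 = 423 minutes past 12:00.
Actual time: (720 - 423) mod 720 = 297 minutes = 4:57.

Final answer: 4:57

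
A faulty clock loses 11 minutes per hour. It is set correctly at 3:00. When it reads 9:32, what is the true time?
For every 60 true minutes, the faulty clock advances 49 minutes, so 1 faulty-clock minute corresponds to 60/49 true minutes.
From 3:00 to 9:32 on the faulty dial is 392 minutes.
True elapsed: 392 x 60/49 = 480 minutes = 8 hours.
True time: 3:00 + 8 hours = 11:00.

Final answer: 11:00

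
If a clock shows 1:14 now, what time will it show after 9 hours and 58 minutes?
Starting time: 1:14
Adding 58 minutes to 14 minutes: 14 + 58 = 72 minutes = 1 hour and 12 minutes
Adding 9 hours: 1 + 9 + 1 (carry) = 11
Final time: 11:12

Final answer: 11:12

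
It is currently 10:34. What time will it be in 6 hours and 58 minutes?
Starting time: 10:34
Adding 58 minutes to 34 minutes: 34 + 58 = 92 minutes = 1 hour and 32 minutes
Adding 6 hours: 10 + 6 + 1 (carry) = 17 - 12 = 5
Final time: 5:32

Final answer: 5:32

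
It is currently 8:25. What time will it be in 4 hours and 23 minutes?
Starting time: 8:25
Adding 23 minutes to 25 minutes: 25 + 23 = 48 minutes
Adding 4 hours: 8 + 4 = 12
Final time: 12:48

Final answer: 12:48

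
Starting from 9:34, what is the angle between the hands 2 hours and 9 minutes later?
First find the time 2 hours and 9 minutes after 9:34.
Total minutes: 9 x 60 + 34 + 2 x 60 + 9 = 703.
703 mod 720 = 703 minutes = 11:43.
Now compute the angle at 11:43:
Hour hand: 11 x 30 + 43 x 0.5 = 351.5 degrees
Minute hand: 43 x 6 = 258 degrees
Difference: |351.5 - 258| = 93.5 degrees
The angle is 93.5 degrees

Final answer: 93.5 degrees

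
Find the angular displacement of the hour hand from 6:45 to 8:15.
The hour hand moves 0.5 degrees per minute.
Time elapsed: 8:15 - 6:45 = 90 minutes
Angular displacement: 90 x 0.5 = 45 degrees

Final answer: 45 degrees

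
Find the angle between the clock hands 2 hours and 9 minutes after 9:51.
First find the time 2 hours and 9 minutes after 9:51.
Total minutes: 9 x 60 + 51 + 2 x 60 + 9 = 720.
720 mod 720 = 0 minutes = 12:00.
Now compute the angle at 12:00:
Hour hand: 0 x 30 + 0 x 0.5 = 0 degrees
Minute hand: 0 x 6 = 0 degrees
Difference: |0 - 0| = 0 degrees
The angle is 0 degrees

Final answer: 0 degrees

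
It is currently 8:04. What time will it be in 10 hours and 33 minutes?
Starting time: 8:04
Adding 33 minutes to 4 minutes: 4 + 33 = 37 minutes
Adding 10 hours: 8 + 10 = 18 - 12 = 6
Final time: 6:37

Final answer: 6:37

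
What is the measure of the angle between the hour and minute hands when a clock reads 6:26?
Hour hand position: 6 x 30 + 26 x 0.5 = 193 degrees
Minute hand position: 26 x 6 = 156 degrees
Difference: |193 - 156| = 37 degrees
The angle between the hands is 37 degrees

Final answer: 37 degrees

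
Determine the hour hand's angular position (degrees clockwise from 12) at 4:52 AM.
The hour hand moves 30 degrees per hour and 0.5 degrees per minute.
At 4:52: (4) x 30 + 52 x 0.5 = 120 + 26 = 146 degrees

Final answer: 146 degrees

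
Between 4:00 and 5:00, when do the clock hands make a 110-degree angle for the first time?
At t minutes past 4:00, the hour hand is at 30 x 4 + 0.5t degrees and the minute hand is at 6t degrees.
The smaller angle between them is 110 degrees when |30H - 5.5t| = 110 or |30H - 5.5t| = 250.
With H = 4, solve 30 x 4 - 5.5t = +/- target for each target:
  t = (30 x 4 - 110) / 5.5 = 1.82
  t = (30 x 4 + 110) / 5.5 = 41.82
  t = (30 x 4 - 250) / 5.5 = -23.64 (outside (0, 60))
  t = (30 x 4 + 250) / 5.5 = 67.27 (outside (0, 60))
Valid solutions in (0, 60): {1.82, 41.82} minutes.
The first occurrence is t = 1.82 minutes.
The hands form a 110-degree angle at 1.82 minutes past 4:00.

Final answer: 1.82 minutes past 4:00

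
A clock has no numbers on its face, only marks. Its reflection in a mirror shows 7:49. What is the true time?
Reflection across the vertical (12-6) axis maps a hand at angle A degrees to (360 - A) degrees, which sends a reading of T minutes past 12:00 to (720 - T) minutes past 12:00.
Mirror reads 7:49 = 469 minutes past 12:00.
Actual time: (720 - 469) mod 720 = 251 minutes = 4:11.

Final answer: 4:11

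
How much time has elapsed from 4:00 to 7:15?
From 4:00 to 7:15:
(7 x 60 + 15) - (4 x 60 + 0) = 435 - 240 = 195 minutes
= 3 hours and 15 minutes

Final answer: 3 hours and 15 minutes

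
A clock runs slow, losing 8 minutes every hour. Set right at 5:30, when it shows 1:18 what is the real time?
For every 60 true minutes, the faulty clock advances 52 minutes, so 1 faulty-clock minute corresponds to 60/52 true minutes.
From 5:30 to 1:18 on the faulty dial is 468 minutes.
True elapsed: 468 x 60/52 = 540 minutes = 9 hours.
True time: 5:30 + 9 hours = 2:30.

Final answer: 2:30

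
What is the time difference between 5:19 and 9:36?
From 5:19 to 9:36:
(9 x 60 + 36) - (5 x 60 + 19) = 576 - 319 = 257 minutes
= 4 hours and 17 minutes

Final answer: 4 hours and 17 minutes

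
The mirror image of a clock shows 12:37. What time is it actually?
Reflection across the vertical (12-6) axis maps a hand at angle A degrees to (360 - A) degrees, which sends a reading of T minutes past 12:00 to (720 - T) minutes past 12:00.
Mirror reads 12:37 = 37 minutes past 12:00.
Actual time: (720 - 37) mod 720 = 683 minutes = 11:23.

Final answer: 11:23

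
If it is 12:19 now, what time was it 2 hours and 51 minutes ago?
Starting time: 12:19 = 19 total minutes past 12:00
Subtracting: 2 hours and 51 minutes = 171 minutes
19 - 171 = -152 (negative, add 12 hours = 720) = 568 minutes
= 9 hours and 28 minutes past 12:00 = 9:28

Final answer: 9:28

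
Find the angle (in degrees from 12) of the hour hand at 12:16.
The hour hand moves 30 degrees per hour and 0.5 degrees per minute.
At 12:16: (0) x 30 + 16 x 0.5 = 0 + 8 = 8 degrees

Final answer: 8 degrees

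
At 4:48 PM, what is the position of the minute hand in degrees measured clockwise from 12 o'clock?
The minute hand moves 6 degrees per minute.
At 4:48: 48 x 6 = 288 degrees

Final answer: 288 degrees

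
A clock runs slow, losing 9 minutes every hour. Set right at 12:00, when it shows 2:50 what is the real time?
For every 60 true minutes, the faulty clock advances 51 minutes, so 1 faulty-clock minute corresponds to 60/51 true minutes.
From 12:00 to 2:50 on the faulty dial is 170 minutes.
True elapsed: 170 x 60/51 = 200 minutes = 3 hours and 20 minutes.
True time: 12:00 + 3 hours and 20 minutes = 3:20.

Final answer: 3:20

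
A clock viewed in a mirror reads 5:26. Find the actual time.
Reflection across the vertical (12-6) axis maps a hand at angle A degrees to (360 - A) degrees, which sends a reading of T minutes past 12:00 to (720 - T) minutes past 12:00.
Mirror reads 5:26 = 326 minutes past 12:00.
Actual time: (720 - 326) mod 720 = 394 minutes = 6:34.

Final answer: 6:34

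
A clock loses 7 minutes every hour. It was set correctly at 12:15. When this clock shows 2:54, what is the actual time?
For every 60 true minutes, the faulty clock advances 53 minutes, so 1 faulty-clock minute corresponds to 60/53 true minutes.
From 12:15 to 2:54 on the faulty dial is 159 minutes.
True elapsed: 159 x 60/53 = 180 minutes = 3 hours.
True time: 12:15 + 3 hours = 3:15.

Final answer: 3:15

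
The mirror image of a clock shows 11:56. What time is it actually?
Reflection across the vertical (12-6) axis maps a hand at angle A degrees to (360 - A) degrees, which sends a reading of T minutes past 12:00 to (720 - T) minutes past 12:00.
Mirror reads 11:56 = 716 minutes past 12:00.
Actual time: (720 - 716) mod 720 = 4 minutes = 12:04.

Final answer: 12:04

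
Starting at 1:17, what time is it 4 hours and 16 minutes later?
Starting time: 1:17
Adding 16 minutes to 17 minutes: 17 + 16 = 33 minutes
Adding 4 hours: 1 + 4 = 5
Final time: 5:33

Final answer: 5:33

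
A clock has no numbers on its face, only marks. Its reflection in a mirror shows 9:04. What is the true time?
Reflection across the vertical (12-6) axis maps a hand at angle A degrees to (360 - A) degrees, which sends a reading of T minutes past 12:00 to (720 - T) minutes past 12:00.
Mirror reads 9:04 = 544 minutes past 12:00.
Actual time: (720 - 544) mod 720 = 176 minutes = 2:56.

Final answer: 2:56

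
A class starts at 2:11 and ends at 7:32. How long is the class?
From 2:11 to 7:32:
(7 x 60 + 32) - (2 x 60 + 11) = 452 - 131 = 321 minutes
= 5 hours and 21 minutes

Final answer: 5 hours and 21 minutes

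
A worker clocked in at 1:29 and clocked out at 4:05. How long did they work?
From 1:29 to 4:05:
(4 x 60 + 5) - (1 x 60 + 29) = 245 - 89 = 156 minutes
= 2 hours and 36 minutes

Final answer: 2 hours and 36 minutes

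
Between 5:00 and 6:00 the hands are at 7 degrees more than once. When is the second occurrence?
At t minutes past 5:00, the hour hand is at 30 x 5 + 0.5t degrees and the minute hand is at 6t degrees.
The smaller angle between them is 7 degrees when |30H - 5.5t| = 7 or |30H - 5.5t| = 353.
With H = 5, solve 30 x 5 - 5.5t = +/- target for each target:
  t = (30 x 5 - 7) / 5.5 = 26
  t = (30 x 5 + 7) / 5.5 = 28.55
  t = (30 x 5 - 353) / 5.5 = -36.91 (outside (0, 60))
  t = (30 x 5 + 353) / 5.5 = 91.45 (outside (0, 60))
Valid solutions in (0, 60): {26, 28.55} minutes.
The second occurrence is t = 28.55 minutes.
The hands form a 7-degree angle at 28.55 minutes past 5:00.

Final answer: 28.55 minutes past 5:00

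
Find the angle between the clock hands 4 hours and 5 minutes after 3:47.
First find the time 4 hours and 5 minutes after 3:47.
Total minutes: 3 x 60 + 47 + 4 x 60 + 5 = 472.
472 mod 720 = 472 minutes = 7:52.
Now compute the angle at 7:52:
Hour hand: 7 x 30 + 52 x 0.5 = 236 degrees
Minute hand: 52 x 6 = 312 degrees
Difference: |236 - 312| = 76 degrees
The angle is 76 degrees

Final answer: 76 degrees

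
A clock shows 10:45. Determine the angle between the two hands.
Hour hand position: 10 x 30 + 45 x 0.5 = 322.5 degrees
Minute hand position: 45 x 6 = 270 degrees
Difference: |322.5 - 270| = 52.5 degrees
The angle between the hands is 52.5 degrees

Final answer: 52.5 degrees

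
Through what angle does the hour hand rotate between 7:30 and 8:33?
The hour hand moves 0.5 degrees per minute.
Time elapsed: 8:33 - 7:30 = 63 minutes
Angular displacement: 63 x 0.5 = 31.5 degrees

Final answer: 31.5 degrees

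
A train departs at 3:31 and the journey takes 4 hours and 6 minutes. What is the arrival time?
Starting time: 3:31
Adding 6 minutes to 31 minutes: 31 + 6 = 37 minutes
Adding 4 hours: 3 + 4 = 7
Final time: 7:37

Final answer: 7:37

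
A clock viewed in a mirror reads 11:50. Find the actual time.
Reflection across the vertical (12-6) axis maps a hand at angle A degrees to (360 - A) degrees, which sends a reading of T minutes past 12:00 to (720 - T) minutes past 12:00.
Mirror reads 11:50 = 710 minutes past 12:00.
Actual time: (720 - 710) mod 720 = 10 minutes = 12:10.

Final answer: 12:10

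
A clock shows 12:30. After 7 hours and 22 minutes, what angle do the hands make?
First find the time 7 hours and 22 minutes after 12:30.
Total minutes: 12 x 60 + 30 + 7 x 60 + 22 = 1192.
1192 mod 720 = 472 minutes = 7:52.
Now compute the angle at 7:52:
Hour hand: 7 x 30 + 52 x 0.5 = 236 degrees
Minute hand: 52 x 6 = 312 degrees
Difference: |236 - 312| = 76 degrees
The angle is 76 degrees

Final answer: 76 degrees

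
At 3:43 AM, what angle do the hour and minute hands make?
Hour hand position: 3 x 30 + 43 x 0.5 = 111.5 degrees
Minute hand position: 43 x 6 = 258 degrees
Difference: |111.5 - 258| = 146.5 degrees
The angle between the hands is 146.5 degrees

Final answer: 146.5 degrees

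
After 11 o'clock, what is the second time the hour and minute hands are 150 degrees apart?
At t minutes past 11:00, the hour hand is at 30 x 11 + 0.5t degrees and the minute hand is at 6t degrees.
The smaller angle between them is 150 degrees when |30H - 5.5t| = 150 or |30H - 5.5t| = 210.
With H = 11, solve 30 x 11 - 5.5t = +/- target for each target:
  t = (30 x 11 - 150) / 5.5 = 32.73
  t = (30 x 11 + 150) / 5.5 = 87.27 (outside (0, 60))
  t = (30 x 11 - 210) / 5.5 = 21.82
  t = (30 x 11 + 210) / 5.5 = 98.18 (outside (0, 60))
Valid solutions in (0, 60): {21.82, 32.73} minutes.
The second occurrence is t = 32.73 minutes.
The hands form a 150-degree angle at 32.73 minutes past 11:00.

Final answer: 32.73 minutes past 11:00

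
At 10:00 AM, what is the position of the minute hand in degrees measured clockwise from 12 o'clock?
The minute hand moves 6 degrees per minute.
At 10:00: 0 x 6 = 0 degrees

Final answer: 0 degrees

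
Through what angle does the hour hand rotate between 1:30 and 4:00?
The hour hand moves 0.5 degrees per minute.
Time elapsed: 4:00 - 1:30 = 150 minutes
Angular displacement: 150 x 0.5 = 75 degrees

Final answer: 75 degrees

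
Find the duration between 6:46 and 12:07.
From 6:46 to 12:07:
(12 x 60 + 7) - (6 x 60 + 46) = 727 - 406 = 321 minutes
= 5 hours and 21 minutes

Final answer: 5 hours and 21 minutes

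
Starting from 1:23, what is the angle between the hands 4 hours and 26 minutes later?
First find the time 4 hours and 26 minutes after 1:23.
Total minutes: 1 x 60 + 23 + 4 x 60 + 26 = 349.
349 mod 720 = 349 minutes = 5:49.
Now compute the angle at 5:49:
Hour hand: 5 x 30 + 49 x 0.5 = 174.5 degrees
Minute hand: 49 x 6 = 294 degrees
Difference: |174.5 - 294| = 119.5 degrees
The angle is 119.5 degrees

Final answer: 119.5 degrees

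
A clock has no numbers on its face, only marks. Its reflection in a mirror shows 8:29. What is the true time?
Reflection across the vertical (12-6) axis maps a hand at angle A degrees to (360 - A) degrees, which sends a reading of T minutes past 12:00 to (720 - T) minutes past 12:00.
Mirror reads 8:29 = 509 minutes past 12:00.
Actual time: (720 - 509) mod 720 = 211 minutes = 3:31.

Final answer: 3:31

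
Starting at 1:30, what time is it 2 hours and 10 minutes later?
Starting time: 1:30
Adding 10 minutes to 30 minutes: 30 + 10 = 40 minutes
Adding 2 hours: 1 + 2 = 3
Final time: 3:40

Final answer: 3:40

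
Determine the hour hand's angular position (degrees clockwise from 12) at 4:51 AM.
The hour hand moves 30 degrees per hour and 0.5 degrees per minute.
At 4:51: (4) x 30 + 51 x 0.5 = 120 + 25.5 = 145.5 degrees

Final answer: 145.5 degrees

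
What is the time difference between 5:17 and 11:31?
From 5:17 to 11:31:
(11 x 60 + 31) - (5 x 60 + 17) = 691 - 317 = 374 minutes
= 6 hours and 14 minutes

Final answer: 6 hours and 14 minutes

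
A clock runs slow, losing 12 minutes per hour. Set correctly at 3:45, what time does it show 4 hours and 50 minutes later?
For every 60 true minutes, the faulty clock advances 60 - 12 = 48 minutes.
True elapsed: 4 hours and 50 minutes = 290 minutes.
Faulty clock advances: 290 x 48/60 = 232 minutes (drift: 58 minutes behind).
Shown time: 3:45 + 232 minutes = 7:37.

Final answer: 7:37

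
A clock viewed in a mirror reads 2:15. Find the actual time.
Reflection across the vertical (12-6) axis maps a hand at angle A degrees to (360 - A) degrees, which sends a reading of T minutes past 12:00 to (720 - T) minutes past 12:00.
Mirror reads 2:15 = 135 minutes past 12:00.
Actual time: (720 - 135) mod 720 = 585 minutes = 9:45.

Final answer: 9:45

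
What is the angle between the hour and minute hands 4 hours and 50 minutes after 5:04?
First find the time 4 hours and 50 minutes after 5:04.
Total minutes: 5 x 60 + 4 + 4 x 60 + 50 = 594.
594 mod 720 = 594 minutes = 9:54.
Now compute the angle at 9:54:
Hour hand: 9 x 30 + 54 x 0.5 = 297 degrees
Minute hand: 54 x 6 = 324 degrees
Difference: |297 - 324| = 27 degrees
The angle is 27 degrees

Final answer: 27 degrees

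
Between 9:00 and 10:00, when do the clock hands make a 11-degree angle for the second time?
At t minutes past 9:00, the hour hand is at 30 x 9 + 0.5t degrees and the minute hand is at 6t degrees.
The smaller angle between them is 11 degrees when |30H - 5.5t| = 11 or |30H - 5.5t| = 349.
With H = 9, solve 30 x 9 - 5.5t = +/- target for each target:
  t = (30 x 9 - 11) / 5.5 = 47.09
  t = (30 x 9 + 11) / 5.5 = 51.09
  t = (30 x 9 - 349) / 5.5 = -14.36 (outside (0, 60))
  t = (30 x 9 + 349) / 5.5 = 112.55 (outside (0, 60))
Valid solutions in (0, 60): {47.09, 51.09} minutes.
The second occurrence is t = 51.09 minutes.
The hands form a 11-degree angle at 51.09 minutes past 9:00.

Final answer: 51.09 minutes past 9:00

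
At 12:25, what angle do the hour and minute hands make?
Hour hand position: 0 x 30 + 25 x 0.5 = 12.5 degrees
Minute hand position: 25 x 6 = 150 degrees
Difference: |12.5 - 150| = 137.5 degrees
The angle between the hands is 137.5 degrees

Final answer: 137.5 degrees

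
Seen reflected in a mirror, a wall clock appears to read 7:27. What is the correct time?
Reflection across the vertical (12-6) axis maps a hand at angle A degrees to (360 - A) degrees, which sends a reading of T minutes past 12:00 to (720 - T) minutes past 12:00.
Mirror reads 7:27 = 447 minutes past 12:00.
Actual time: (720 - 447) mod 720 = 273 minutes = 4:33.

Final answer: 4:33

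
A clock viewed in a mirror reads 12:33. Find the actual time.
Reflection across the vertical (12-6) axis maps a hand at angle A degrees to (360 - A) degrees, which sends a reading of T minutes past 12:00 to (720 - T) minutes past 12:00.
Mirror reads 12:33 = 33 minutes past 12:00.
Actual time: (720 - 33) mod 720 = 687 minutes = 11:27.

Final answer: 11:27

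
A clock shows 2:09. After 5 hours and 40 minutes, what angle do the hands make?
First find the time 5 hours and 40 minutes after 2:09.
Total minutes: 2 x 60 + 9 + 5 x 60 + 40 = 469.
469 mod 720 = 469 minutes = 7:49.
Now compute the angle at 7:49:
Hour hand: 7 x 30 + 49 x 0.5 = 234.5 degrees
Minute hand: 49 x 6 = 294 degrees
Difference: |234.5 - 294| = 59.5 degrees
The angle is 59.5 degrees

Final answer: 59.5 degrees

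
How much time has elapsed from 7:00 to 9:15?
From 7:00 to 9:15:
(9 x 60 + 15) - (7 x 60 + 0) = 555 - 420 = 135 minutes
= 2 hours and 15 minutes

Final answer: 2 hours and 15 minutes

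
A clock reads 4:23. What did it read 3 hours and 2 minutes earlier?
Starting time: 4:23 = 263 total minutes past 12:00
Subtracting: 3 hours and 2 minutes = 182 minutes
263 - 182 = 81 minutes
= 1 hour and 21 minutes past 12:00 = 1:21

Final answer: 1:21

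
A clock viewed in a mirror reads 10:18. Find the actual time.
Reflection across the vertical (12-6) axis maps a hand at angle A degrees to (360 - A) degrees, which sends a reading of T minutes past 12:00 to (720 - T) minutes past 12:00.
Mirror reads 10:18 = 618 minutes past 12:00.
Actual time: (720 - 618) mod 720 = 102 minutes = 1:42.

Final answer: 1:42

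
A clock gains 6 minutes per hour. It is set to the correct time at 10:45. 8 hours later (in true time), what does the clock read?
For every 60 true minutes, the faulty clock advances 60 + 6 = 66 minutes.
True elapsed: 8 hours = 480 minutes.
Faulty clock advances: 480 x 66/60 = 528 minutes (drift: 48 minutes ahead).
Shown time: 10:45 + 528 minutes = 7:33.

Final answer: 7:33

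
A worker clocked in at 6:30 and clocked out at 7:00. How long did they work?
From 6:30 to 7:00:
(7 x 60 + 0) - (6 x 60 + 30) = 420 - 390 = 30 minutes
= 30 minutes

Final answer: 30 minutes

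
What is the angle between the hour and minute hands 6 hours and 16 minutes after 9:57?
First find the time 6 hours and 16 minutes after 9:57.
Total minutes: 9 x 60 + 57 + 6 x 60 + 16 = 973.
973 mod 720 = 253 minutes = 4:13.
Now compute the angle at 4:13:
Hour hand: 4 x 30 + 13 x 0.5 = 126.5 degrees
Minute hand: 13 x 6 = 78 degrees
Difference: |126.5 - 78| = 48.5 degrees
The angle is 48.5 degrees

Final answer: 48.5 degrees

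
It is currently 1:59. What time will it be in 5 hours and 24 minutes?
Starting time: 1:59
Adding 24 minutes to 59 minutes: 59 + 24 = 83 minutes = 1 hour and 23 minutes
Adding 5 hours: 1 + 5 + 1 (carry) = 7
Final time: 7:23

Final answer: 7:23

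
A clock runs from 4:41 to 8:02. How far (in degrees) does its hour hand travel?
The hour hand moves 0.5 degrees per minute.
Time elapsed: 8:02 - 4:41 = 201 minutes
Angular displacement: 201 x 0.5 = 100.5 degrees

Final answer: 100.5 degrees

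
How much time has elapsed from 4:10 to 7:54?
From 4:10 to 7:54:
(7 x 60 + 54) - (4 x 60 + 10) = 474 - 250 = 224 minutes
= 3 hours and 44 minutes

Final answer: 3 hours and 44 minutes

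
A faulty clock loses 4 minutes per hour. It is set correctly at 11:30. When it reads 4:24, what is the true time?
For every 60 true minutes, the faulty clock advances 56 minutes, so 1 faulty-clock minute corresponds to 60/56 true minutes.
From 11:30 to 4:24 on the faulty dial is 294 minutes.
True elapsed: 294 x 60/56 = 315 minutes = 5 hours and 15 minutes.
True time: 11:30 + 5 hours and 15 minutes = 4:45.

Final answer: 4:45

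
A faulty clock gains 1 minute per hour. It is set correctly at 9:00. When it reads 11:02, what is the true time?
For every 60 true minutes, the faulty clock advances 61 minutes, so 1 faulty-clock minute corresponds to 60/61 true minutes.
From 9:00 to 11:02 on the faulty dial is 122 minutes.
True elapsed: 122 x 60/61 = 120 minutes = 2 hours.
True time: 9:00 + 2 hours = 11:00.

Final answer: 11:00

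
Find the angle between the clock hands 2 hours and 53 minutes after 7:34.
First find the time 2 hours and 53 minutes after 7:34.
Total minutes: 7 x 60 + 34 + 2 x 60 + 53 = 627.
627 mod 720 = 627 minutes = 10:27.
Now compute the angle at 10:27:
Hour hand: 10 x 30 + 27 x 0.5 = 313.5 degrees
Minute hand: 27 x 6 = 162 degrees
Difference: |313.5 - 162| = 151.5 degrees
The angle is 151.5 degrees

Final answer: 151.5 degrees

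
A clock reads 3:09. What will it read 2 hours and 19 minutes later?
Starting time: 3:09
Adding 19 minutes to 9 minutes: 9 + 19 = 28 minutes
Adding 2 hours: 3 + 2 = 5
Final time: 5:28

Final answer: 5:28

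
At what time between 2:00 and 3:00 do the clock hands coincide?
The minute hand gains 5.5 degrees per minute on the hour hand.
At 2:00, the hour hand is at 60 degrees and the minute hand is at 0 degrees.
The gap is 60 degrees. Time to close: 60/5.5 = 60 x 2/11 = 10.91 minutes.
The hands overlap at 10.91 minutes past 2:00.

Final answer: 10.91 minutes past 2:00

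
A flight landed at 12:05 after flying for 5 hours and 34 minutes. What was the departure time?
Starting time: 12:05 = 5 total minutes past 12:00
Subtracting: 5 hours and 34 minutes = 334 minutes
5 - 334 = -329 (negative, add 12 hours = 720) = 391 minutes
= 6 hours and 31 minutes past 12:00 = 6:31

Final answer: 6:31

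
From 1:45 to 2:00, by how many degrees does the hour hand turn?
The hour hand moves 0.5 degrees per minute.
Time elapsed: 2:00 - 1:45 = 15 minutes
Angular displacement: 15 x 0.5 = 7.5 degrees

Final answer: 7.5 degrees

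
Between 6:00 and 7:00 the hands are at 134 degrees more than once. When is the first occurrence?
At t minutes past 6:00, the hour hand is at 30 x 6 + 0.5t degrees and the minute hand is at 6t degrees.
The smaller angle between them is 134 degrees when |30H - 5.5t| = 134 or |30H - 5.5t| = 226.
With H = 6, solve 30 x 6 - 5.5t = +/- target for each target:
  t = (30 x 6 - 134) / 5.5 = 8.36
  t = (30 x 6 + 134) / 5.5 = 57.09
  t = (30 x 6 - 226) / 5.5 = -8.36 (outside (0, 60))
  t = (30 x 6 + 226) / 5.5 = 73.82 (outside (0, 60))
Valid solutions in (0, 60): {8.36, 57.09} minutes.
The first occurrence is t = 8.36 minutes.
The hands form a 134-degree angle at 8.36 minutes past 6:00.

Final answer: 8.36 minutes past 6:00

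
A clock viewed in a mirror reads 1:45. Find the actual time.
Reflection across the vertical (12-6) axis maps a hand at angle A degrees to (360 - A) degrees, which sends a reading of T minutes past 12:00 to (720 - T) minutes past 12:00.
Mirror reads 1:45 = 105 minutes past 12:00.
Actual time: (720 - 105) mod 720 = 615 minutes = 10:15.

Final answer: 10:15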